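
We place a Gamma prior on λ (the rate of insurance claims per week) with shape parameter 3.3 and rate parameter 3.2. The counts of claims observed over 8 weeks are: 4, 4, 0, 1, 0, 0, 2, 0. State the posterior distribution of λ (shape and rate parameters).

Total count ∑xᵢ = 11 over n = 8 weeks.
Gamma is conjugate to the Poisson likelihood: posterior is Gamma(shape = 3.3+11 = 14.3, rate = 3.2+8 = 11.2).

Posterior: Gamma(shape=14.3, rate=11.2)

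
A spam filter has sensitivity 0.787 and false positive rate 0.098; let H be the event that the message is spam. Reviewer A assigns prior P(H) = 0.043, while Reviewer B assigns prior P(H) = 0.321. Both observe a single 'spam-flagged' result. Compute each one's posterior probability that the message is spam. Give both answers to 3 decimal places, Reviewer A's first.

The likelihood ratio for a 'spam-flagged' result is 0.787/0.098 = 8.0306.
Reviewer A: prior odds 0.043/0.957 = 0.044932; posterior odds 0.36083; posterior probability 0.265.
Reviewer B: prior odds 0.321/0.679 = 0.47275; posterior odds 3.7965; posterior probability 0.792.

Reviewer A: 0.265; Reviewer B: 0.792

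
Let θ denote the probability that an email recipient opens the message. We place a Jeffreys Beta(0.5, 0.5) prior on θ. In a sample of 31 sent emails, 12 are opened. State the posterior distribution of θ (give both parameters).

Observing 12 successes and 19 failures updates Beta(0.5, 0.5) by adding the success and failure counts to the two shape parameters: α = 0.5+12 = 12.5, β = 0.5+19 = 19.5.

Posterior: Beta(12.5, 19.5)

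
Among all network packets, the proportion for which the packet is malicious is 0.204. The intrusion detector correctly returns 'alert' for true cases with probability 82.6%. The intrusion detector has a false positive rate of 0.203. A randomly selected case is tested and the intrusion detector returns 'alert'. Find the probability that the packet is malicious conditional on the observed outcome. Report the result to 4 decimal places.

Write H for 'the packet is malicious'. Prior odds H:¬H = 0.204/0.796 = 0.25628. For the 'alert' outcome, the likelihood ratio is 0.826/0.203 = 4.0690.
Posterior odds = 0.25628 × 4.0690 = 1.0428, so P(H|E) = 1.0428/(1+1.0428) = 0.5105.

P(H | E) ≈ 0.5105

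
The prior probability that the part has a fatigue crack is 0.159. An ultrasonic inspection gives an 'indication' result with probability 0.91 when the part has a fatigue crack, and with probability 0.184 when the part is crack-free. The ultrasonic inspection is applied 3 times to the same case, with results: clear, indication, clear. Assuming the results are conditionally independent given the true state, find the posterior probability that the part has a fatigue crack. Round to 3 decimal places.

Let H be the event that the part has a fatigue crack; start with P(H) = 0.159. P('indication'|H) = 0.91, P('indication'|¬H) = 0.184.
Update on result 1 ('clear'): P(H) ← 0.09·0.1590 / (0.09·0.1590 + 0.816·0.8410) = 0.014310/0.70057 = 0.0204.
Update on result 2 ('indication'): P(H) ← 0.91·0.0204 / (0.91·0.0204 + 0.184·0.9796) = 0.018588/0.19883 = 0.0935.
Update on result 3 ('clear'): P(H) ← 0.09·0.0935 / (0.09·0.0935 + 0.816·0.9065) = 0.0084138/0.74813 = 0.0112.

Posterior P(H) ≈ 0.011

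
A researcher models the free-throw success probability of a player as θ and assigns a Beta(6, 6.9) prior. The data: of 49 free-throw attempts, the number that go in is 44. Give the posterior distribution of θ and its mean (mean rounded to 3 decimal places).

Posterior: Beta(50, 11.9); mean ≈ 0.808

The binomial likelihood is conjugate to the Beta prior: with 44 successes and 5 failures, the posterior is Beta(6+44, 6.9+5) = Beta(50, 11.9).
E[θ | data] = 50/(50+11.9) = 0.808.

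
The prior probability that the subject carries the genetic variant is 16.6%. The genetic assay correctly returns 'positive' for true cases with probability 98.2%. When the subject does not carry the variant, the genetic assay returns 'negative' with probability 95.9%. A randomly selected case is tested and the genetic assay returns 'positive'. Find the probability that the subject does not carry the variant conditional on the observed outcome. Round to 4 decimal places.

Let H be the event that the subject carries the genetic variant. P(H) = 0.166, so P(¬H) = 0.834. With E the 'positive' result, P(E|H) = 0.982 and P(E|¬H) = 0.041.
P(E) = 0.982·0.166 + 0.041·0.834 = 0.16301 + 0.034194 = 0.19721.
By Bayes' theorem, P(H|E) = 0.16301 / 0.19721 = 0.8266. Hence P(¬H|E) = 1 − 0.8266 = 0.1734.

P(¬H | E) ≈ 0.1734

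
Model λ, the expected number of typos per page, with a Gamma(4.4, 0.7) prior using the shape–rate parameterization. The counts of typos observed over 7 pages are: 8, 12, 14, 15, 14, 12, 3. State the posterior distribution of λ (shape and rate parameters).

Posterior: Gamma(shape=82.4, rate=7.7)

The Poisson likelihood adds the total count to the shape and the number of exposure periods to the rate. Here ∑xᵢ = 78 and n = 7, so shape 4.4→82.4 and rate 0.7→7.7.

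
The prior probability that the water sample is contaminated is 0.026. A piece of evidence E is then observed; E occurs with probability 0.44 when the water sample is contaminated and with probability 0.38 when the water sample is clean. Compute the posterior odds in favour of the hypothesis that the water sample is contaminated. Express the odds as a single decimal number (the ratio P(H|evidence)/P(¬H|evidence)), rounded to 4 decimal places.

Posterior odds ≈ 0.0309

Prior odds = 0.026/(1−0.026) = 0.026694. In log-odds, ln(0.026694) = -3.6233.
Add log likelihood ratio: ln(1.1579) = 0.14660.
Posterior log-odds = -3.4767, so posterior odds = exp(-3.4767) = 0.030909.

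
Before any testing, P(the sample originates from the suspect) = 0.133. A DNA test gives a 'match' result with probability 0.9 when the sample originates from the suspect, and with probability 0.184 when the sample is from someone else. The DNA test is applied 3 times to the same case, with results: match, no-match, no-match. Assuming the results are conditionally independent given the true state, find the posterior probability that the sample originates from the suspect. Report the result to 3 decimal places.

Let H be the event that the sample originates from the suspect; start with P(H) = 0.133. P('match'|H) = 0.9, P('match'|¬H) = 0.184.
Update on result 1 ('match'): P(H) ← 0.9·0.1330 / (0.9·0.1330 + 0.184·0.8670) = 0.11970/0.27923 = 0.4287.
Update on result 2 ('no-match'): P(H) ← 0.1·0.4287 / (0.1·0.4287 + 0.816·0.5713) = 0.042868/0.50906 = 0.0842.
Update on result 3 ('no-match'): P(H) ← 0.1·0.0842 / (0.1·0.0842 + 0.816·0.9158) = 0.0084210/0.75571 = 0.0111.

Posterior P(H) ≈ 0.011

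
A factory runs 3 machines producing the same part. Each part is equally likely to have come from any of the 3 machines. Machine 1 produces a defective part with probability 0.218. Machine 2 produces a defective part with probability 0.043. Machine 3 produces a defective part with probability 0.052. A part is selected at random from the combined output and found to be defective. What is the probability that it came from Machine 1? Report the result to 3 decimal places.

Tabulate prior·likelihood by source: [1] prior 0.333333, lik 0.218, product 0.07267; [2] prior 0.333333, lik 0.043, product 0.01433; [3] prior 0.333333, lik 0.052, product 0.01733.
Normalizing constant = 0.10433; the posterior for Machine 1 is its product over the sum, 0.07267/0.10433 = 0.696.

Posterior probability ≈ 0.696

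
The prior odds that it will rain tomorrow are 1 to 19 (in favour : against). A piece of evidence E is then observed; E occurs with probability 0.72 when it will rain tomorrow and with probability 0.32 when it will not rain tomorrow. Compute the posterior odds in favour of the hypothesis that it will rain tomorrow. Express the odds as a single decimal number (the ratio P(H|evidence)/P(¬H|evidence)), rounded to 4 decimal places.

Prior odds = 1/19 = 0.052632. In log-odds, ln(0.052632) = -2.9444.
Add log likelihood ratio: ln(2.2500) = 0.81093.
Posterior log-odds = -2.1335, so posterior odds = exp(-2.1335) = 0.11842.

Posterior odds ≈ 0.1184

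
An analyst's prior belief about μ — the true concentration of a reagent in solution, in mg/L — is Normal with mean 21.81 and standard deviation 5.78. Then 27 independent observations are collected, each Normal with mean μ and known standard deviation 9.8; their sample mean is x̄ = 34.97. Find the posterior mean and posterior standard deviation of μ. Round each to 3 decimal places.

Prior precision 1/τ₀² = 1/5.78² = 0.0299326; data precision n/σ² = 27/9.8² = 0.281133.
Posterior precision = 0.0299326 + 0.281133 = 0.311065, giving posterior SD = 1/√0.311065 = 1.793.
Posterior mean = (0.0299326·21.81 + 0.281133·34.97) / 0.311065 = 33.704.

Posterior mean ≈ 33.704; posterior SD ≈ 1.793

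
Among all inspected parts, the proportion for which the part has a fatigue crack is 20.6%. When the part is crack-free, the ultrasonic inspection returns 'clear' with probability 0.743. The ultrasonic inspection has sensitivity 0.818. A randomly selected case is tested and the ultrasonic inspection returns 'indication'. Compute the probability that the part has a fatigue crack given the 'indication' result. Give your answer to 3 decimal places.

P(H | E) ≈ 0.452

Write H for 'the part has a fatigue crack'. Prior odds H:¬H = 0.206/0.794 = 0.25945. For the 'indication' outcome, the likelihood ratio is 0.818/0.257 = 3.1829.
Posterior odds = 0.25945 × 3.1829 = 0.82578, so P(H|E) = 0.82578/(1+0.82578) = 0.452.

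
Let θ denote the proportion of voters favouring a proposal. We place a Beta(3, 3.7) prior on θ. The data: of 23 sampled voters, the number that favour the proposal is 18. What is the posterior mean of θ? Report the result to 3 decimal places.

The binomial likelihood is conjugate to the Beta prior: with 18 successes and 5 failures, the posterior is Beta(3+18, 3.7+5) = Beta(21, 8.7).
Posterior mean = α/(α+β) = 21/29.7 = 0.707.

Posterior mean ≈ 0.707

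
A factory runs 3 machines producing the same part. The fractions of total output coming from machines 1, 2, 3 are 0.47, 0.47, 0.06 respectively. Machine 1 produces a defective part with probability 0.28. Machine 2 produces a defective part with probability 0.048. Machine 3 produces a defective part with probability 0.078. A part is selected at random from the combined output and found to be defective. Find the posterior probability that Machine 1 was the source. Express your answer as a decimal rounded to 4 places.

P(defective|M1) = 0.28; P(defective|M2) = 0.048; P(defective|M3) = 0.078.
Prior × likelihood for each source: 0.47·0.28=0.1316, 0.47·0.048=0.02256, 0.06·0.078=0.004680. Summing gives P(defective) = 0.15884.
P(Machine 1 | defective) = 0.1316 / 0.15884 = 0.8285.

Posterior probability ≈ 0.8285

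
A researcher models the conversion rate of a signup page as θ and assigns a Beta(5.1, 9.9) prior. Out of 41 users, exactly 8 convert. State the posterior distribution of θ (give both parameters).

Posterior: Beta(13.1, 42.9)

The binomial likelihood is conjugate to the Beta prior: with 8 successes and 33 failures, the posterior is Beta(5.1+8, 9.9+33) = Beta(13.1, 42.9).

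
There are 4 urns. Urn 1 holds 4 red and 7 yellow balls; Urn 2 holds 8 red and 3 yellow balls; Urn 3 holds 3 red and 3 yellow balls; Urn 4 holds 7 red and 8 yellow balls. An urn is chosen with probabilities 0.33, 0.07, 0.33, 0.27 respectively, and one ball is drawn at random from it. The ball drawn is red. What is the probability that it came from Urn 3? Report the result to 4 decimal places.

Tabulate prior·likelihood by source: [1] prior 0.33, lik 0.3636, product 0.1200; [2] prior 0.07, lik 0.7273, product 0.05091; [3] prior 0.33, lik 0.5, product 0.1650; [4] prior 0.27, lik 0.4667, product 0.1260.
Normalizing constant = 0.46191; the posterior for Urn 3 is its product over the sum, 0.1650/0.46191 = 0.3572.

Posterior probability ≈ 0.3572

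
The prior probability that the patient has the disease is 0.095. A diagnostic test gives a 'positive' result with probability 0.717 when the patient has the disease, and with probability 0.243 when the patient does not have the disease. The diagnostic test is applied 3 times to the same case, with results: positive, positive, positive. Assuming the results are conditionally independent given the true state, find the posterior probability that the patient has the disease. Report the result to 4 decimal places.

Posterior P(H) ≈ 0.7295

With H the event that the patient has the disease, the joint likelihood of the observed sequence is P(data|H) = 0.717·0.717·0.717 = 0.36860 and P(data|¬H) = 0.243·0.243·0.243 = 0.014349.
Bayes: P(H|data) = 0.095·0.36860 / (0.095·0.36860 + 0.905·0.014349) = 0.035017/0.048003 = 0.7295.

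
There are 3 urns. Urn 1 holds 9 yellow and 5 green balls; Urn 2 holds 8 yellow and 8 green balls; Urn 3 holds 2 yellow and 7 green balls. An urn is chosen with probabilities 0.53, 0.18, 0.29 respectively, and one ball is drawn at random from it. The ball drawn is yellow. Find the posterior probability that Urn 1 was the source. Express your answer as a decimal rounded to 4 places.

Posterior probability ≈ 0.6881

P(yellow|Urn 1) = 0.6429; P(yellow|Urn 2) = 0.5; P(yellow|Urn 3) = 0.2222.
Prior × likelihood for each source: 0.53·0.6429=0.3407, 0.18·0.5=0.09000, 0.29·0.2222=0.06444. Summing gives P(yellow) = 0.49516.
P(Urn 1 | yellow) = 0.3407 / 0.49516 = 0.6881.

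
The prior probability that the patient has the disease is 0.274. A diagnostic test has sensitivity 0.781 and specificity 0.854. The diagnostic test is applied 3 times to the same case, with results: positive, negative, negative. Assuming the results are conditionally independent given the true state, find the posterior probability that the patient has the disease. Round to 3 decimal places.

Posterior P(H) ≈ 0.117

With H the event that the patient has the disease, the joint likelihood of the observed sequence is P(data|H) = 0.781·0.219·0.219 = 0.037458 and P(data|¬H) = 0.146·0.854·0.854 = 0.10648.
Bayes: P(H|data) = 0.274·0.037458 / (0.274·0.037458 + 0.726·0.10648) = 0.010263/0.087568 = 0.1172.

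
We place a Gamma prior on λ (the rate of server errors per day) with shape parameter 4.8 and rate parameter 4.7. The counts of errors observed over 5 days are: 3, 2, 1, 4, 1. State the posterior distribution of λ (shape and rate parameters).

Total count ∑xᵢ = 11 over n = 5 days.
Gamma is conjugate to the Poisson likelihood: posterior is Gamma(shape = 4.8+11 = 15.8, rate = 4.7+5 = 9.7).

Posterior: Gamma(shape=15.8, rate=9.7)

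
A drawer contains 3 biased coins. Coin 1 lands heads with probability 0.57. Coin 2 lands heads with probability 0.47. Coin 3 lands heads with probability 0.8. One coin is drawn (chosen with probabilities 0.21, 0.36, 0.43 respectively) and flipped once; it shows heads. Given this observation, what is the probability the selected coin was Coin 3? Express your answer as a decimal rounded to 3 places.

Tabulate prior·likelihood by source: [1] prior 0.21, lik 0.57, product 0.1197; [2] prior 0.36, lik 0.47, product 0.1692; [3] prior 0.43, lik 0.8, product 0.3440.
Normalizing constant = 0.63290; the posterior for Coin 3 is its product over the sum, 0.3440/0.63290 = 0.544.

Posterior probability ≈ 0.544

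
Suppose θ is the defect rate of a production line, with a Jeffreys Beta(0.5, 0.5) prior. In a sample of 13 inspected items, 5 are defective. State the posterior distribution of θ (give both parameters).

Posterior: Beta(5.5, 8.5)

The binomial likelihood is conjugate to the Beta prior: with 5 successes and 8 failures, the posterior is Beta(0.5+5, 0.5+8) = Beta(5.5, 8.5).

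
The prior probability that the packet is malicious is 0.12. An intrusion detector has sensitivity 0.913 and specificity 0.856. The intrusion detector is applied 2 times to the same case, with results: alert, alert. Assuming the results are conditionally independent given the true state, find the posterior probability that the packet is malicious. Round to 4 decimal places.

With H the event that the packet is malicious, the joint likelihood of the observed sequence is P(data|H) = 0.913·0.913 = 0.83357 and P(data|¬H) = 0.144·0.144 = 0.020736.
Bayes: P(H|data) = 0.12·0.83357 / (0.12·0.83357 + 0.88·0.020736) = 0.10003/0.11828 = 0.8457.

Posterior P(H) ≈ 0.8457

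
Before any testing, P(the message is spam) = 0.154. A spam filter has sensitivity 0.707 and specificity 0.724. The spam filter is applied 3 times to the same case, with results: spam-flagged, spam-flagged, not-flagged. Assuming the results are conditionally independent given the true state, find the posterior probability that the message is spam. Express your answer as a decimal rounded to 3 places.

With H the event that the message is spam, the joint likelihood of the observed sequence is P(data|H) = 0.707·0.707·0.293 = 0.14646 and P(data|¬H) = 0.276·0.276·0.724 = 0.055151.
Bayes: P(H|data) = 0.154·0.14646 / (0.154·0.14646 + 0.846·0.055151) = 0.022554/0.069212 = 0.3259.

Posterior P(H) ≈ 0.326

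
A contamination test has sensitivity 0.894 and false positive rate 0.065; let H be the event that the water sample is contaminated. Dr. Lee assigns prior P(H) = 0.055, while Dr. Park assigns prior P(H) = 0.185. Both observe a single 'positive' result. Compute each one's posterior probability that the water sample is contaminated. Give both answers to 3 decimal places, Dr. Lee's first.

The likelihood ratio for a 'positive' result is 0.894/0.065 = 13.754.
Dr. Lee: prior odds 0.055/0.945 = 0.058201; posterior odds 0.80049; posterior probability 0.445.
Dr. Park: prior odds 0.185/0.815 = 0.22699; posterior odds 3.1220; posterior probability 0.757.

Dr. Lee: 0.445; Dr. Park: 0.757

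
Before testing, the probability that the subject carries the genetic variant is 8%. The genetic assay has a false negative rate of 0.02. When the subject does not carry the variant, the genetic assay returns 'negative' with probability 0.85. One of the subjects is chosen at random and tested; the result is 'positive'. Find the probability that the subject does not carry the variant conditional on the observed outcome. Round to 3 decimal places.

Write H for 'the subject carries the genetic variant'. Prior odds H:¬H = 0.08/0.92 = 0.086957. For the 'positive' outcome, the likelihood ratio is 0.98/0.15 = 6.5333.
Posterior odds = 0.086957 × 6.5333 = 0.56812, so P(H|E) = 0.56812/(1+0.56812) = 0.362. Then P(¬H|E) = 1 − 0.362 = 0.638.

P(¬H | E) ≈ 0.638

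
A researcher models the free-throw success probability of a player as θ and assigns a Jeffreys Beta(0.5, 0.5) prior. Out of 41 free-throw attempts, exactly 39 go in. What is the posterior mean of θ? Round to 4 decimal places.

Posterior mean ≈ 0.9405

Observing 39 successes and 2 failures updates Beta(0.5, 0.5) by adding the success and failure counts to the two shape parameters: α = 0.5+39 = 39.5, β = 0.5+2 = 2.5.
E[θ | data] = 39.5/(39.5+2.5) = 0.9405.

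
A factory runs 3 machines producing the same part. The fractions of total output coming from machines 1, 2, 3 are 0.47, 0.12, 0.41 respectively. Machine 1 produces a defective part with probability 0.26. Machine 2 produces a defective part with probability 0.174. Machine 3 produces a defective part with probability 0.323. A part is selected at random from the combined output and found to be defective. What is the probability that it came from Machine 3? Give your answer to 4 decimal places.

Tabulate prior·likelihood by source: [1] prior 0.47, lik 0.26, product 0.1222; [2] prior 0.12, lik 0.174, product 0.02088; [3] prior 0.41, lik 0.323, product 0.1324.
Normalizing constant = 0.27551; the posterior for Machine 3 is its product over the sum, 0.1324/0.27551 = 0.4807.

Posterior probability ≈ 0.4807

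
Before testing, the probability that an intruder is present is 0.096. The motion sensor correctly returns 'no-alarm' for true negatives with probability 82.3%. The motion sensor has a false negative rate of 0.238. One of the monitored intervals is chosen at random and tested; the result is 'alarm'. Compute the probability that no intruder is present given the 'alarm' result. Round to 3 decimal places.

P(¬H | E) ≈ 0.686

Write H for 'an intruder is present'. Prior odds H:¬H = 0.096/0.904 = 0.10619. For the 'alarm' outcome, the likelihood ratio is 0.762/0.177 = 4.3051.
Posterior odds = 0.10619 × 4.3051 = 0.45718, so P(H|E) = 0.45718/(1+0.45718) = 0.314. Then P(¬H|E) = 1 − 0.314 = 0.686.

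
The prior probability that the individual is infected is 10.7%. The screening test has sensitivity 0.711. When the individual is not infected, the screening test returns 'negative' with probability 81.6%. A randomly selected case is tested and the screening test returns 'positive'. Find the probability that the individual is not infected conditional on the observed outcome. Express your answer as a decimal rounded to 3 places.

Let H be the event that the individual is infected. P(H) = 0.107, so P(¬H) = 0.893. With E the 'positive' result, P(E|H) = 0.711 and P(E|¬H) = 0.184.
P(E) = 0.711·0.107 + 0.184·0.893 = 0.076077 + 0.16431 = 0.24039.
By Bayes' theorem, P(H|E) = 0.076077 / 0.24039 = 0.316. Hence P(¬H|E) = 1 − 0.316 = 0.684.

P(¬H | E) ≈ 0.684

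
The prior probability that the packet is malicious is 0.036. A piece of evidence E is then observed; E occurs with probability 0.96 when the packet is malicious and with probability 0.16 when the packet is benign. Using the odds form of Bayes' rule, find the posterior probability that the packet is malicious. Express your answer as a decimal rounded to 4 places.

Posterior probability ≈ 0.1831

Prior odds = 0.036/(1−0.036) = 0.037344.
Likelihood ratio for E = 0.96/0.16 = 6.0000.
Posterior odds = prior odds × LR = 0.22407.
Posterior probability = odds/(1+odds) = 0.22407/1.2241 = 0.1831.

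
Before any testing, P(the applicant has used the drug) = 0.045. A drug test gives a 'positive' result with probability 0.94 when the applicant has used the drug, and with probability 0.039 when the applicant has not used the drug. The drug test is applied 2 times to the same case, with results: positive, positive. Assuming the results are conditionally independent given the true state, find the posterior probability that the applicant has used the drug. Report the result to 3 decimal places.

Let H be the event that the applicant has used the drug; start with P(H) = 0.045. P('positive'|H) = 0.94, P('positive'|¬H) = 0.039.
Update on result 1 ('positive'): P(H) ← 0.94·0.0450 / (0.94·0.0450 + 0.039·0.9550) = 0.042300/0.079545 = 0.5318.
Update on result 2 ('positive'): P(H) ← 0.94·0.5318 / (0.94·0.5318 + 0.039·0.4682) = 0.49987/0.51813 = 0.9648.

Posterior P(H) ≈ 0.965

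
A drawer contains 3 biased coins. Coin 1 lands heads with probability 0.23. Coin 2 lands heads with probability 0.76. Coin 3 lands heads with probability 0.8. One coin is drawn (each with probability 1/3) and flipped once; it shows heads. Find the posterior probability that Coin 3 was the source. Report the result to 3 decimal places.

Tabulate prior·likelihood by source: [1] prior 0.333333, lik 0.23, product 0.07667; [2] prior 0.333333, lik 0.76, product 0.2533; [3] prior 0.333333, lik 0.8, product 0.2667.
Normalizing constant = 0.59667; the posterior for Coin 3 is its product over the sum, 0.2667/0.59667 = 0.447.

Posterior probability ≈ 0.447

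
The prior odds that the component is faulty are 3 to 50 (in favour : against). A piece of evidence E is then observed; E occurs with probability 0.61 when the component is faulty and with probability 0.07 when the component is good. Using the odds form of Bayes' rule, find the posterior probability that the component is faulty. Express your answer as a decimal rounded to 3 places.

Prior odds = 3/50 = 0.060000. In log-odds, ln(0.060000) = -2.8134.
Add log likelihood ratio: ln(8.7143) = 2.1650.
Posterior log-odds = -0.64845, so posterior odds = exp(-0.64845) = 0.52286. Converting, P(H|E) = 0.52286/1.5229 = 0.343.

Posterior probability ≈ 0.343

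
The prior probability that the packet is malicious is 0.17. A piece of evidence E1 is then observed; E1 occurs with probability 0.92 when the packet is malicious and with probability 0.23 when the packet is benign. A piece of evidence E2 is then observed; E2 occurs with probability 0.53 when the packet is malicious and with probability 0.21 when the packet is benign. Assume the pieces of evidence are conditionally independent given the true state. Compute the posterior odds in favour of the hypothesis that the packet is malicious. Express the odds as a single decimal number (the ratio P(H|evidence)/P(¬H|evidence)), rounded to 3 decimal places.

Posterior odds ≈ 2.068

Prior odds = 0.17/(1−0.17) = 0.20482.
Likelihood ratio for E1 = 0.92/0.23 = 4.0000.
Likelihood ratio for E2 = 0.53/0.21 = 2.5238.
Posterior odds = prior odds × LR₁ × LR₂ = 2.0677.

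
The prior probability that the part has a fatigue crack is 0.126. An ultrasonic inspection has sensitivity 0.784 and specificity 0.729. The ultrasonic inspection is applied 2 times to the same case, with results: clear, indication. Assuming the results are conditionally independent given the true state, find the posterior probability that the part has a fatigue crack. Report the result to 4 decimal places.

Posterior P(H) ≈ 0.1100

With H the event that the part has a fatigue crack, the joint likelihood of the observed sequence is P(data|H) = 0.216·0.784 = 0.16934 and P(data|¬H) = 0.729·0.271 = 0.19756.
Bayes: P(H|data) = 0.126·0.16934 / (0.126·0.16934 + 0.874·0.19756) = 0.021337/0.19400 = 0.1100.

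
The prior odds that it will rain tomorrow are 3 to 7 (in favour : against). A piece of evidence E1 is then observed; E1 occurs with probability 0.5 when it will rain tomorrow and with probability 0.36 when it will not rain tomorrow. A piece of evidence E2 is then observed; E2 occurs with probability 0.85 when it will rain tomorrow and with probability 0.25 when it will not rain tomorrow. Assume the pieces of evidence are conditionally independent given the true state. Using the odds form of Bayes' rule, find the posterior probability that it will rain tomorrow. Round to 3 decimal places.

Prior odds = 3/7 = 0.42857.
Likelihood ratio for E1 = 0.5/0.36 = 1.3889.
Likelihood ratio for E2 = 0.85/0.25 = 3.4000.
Posterior odds = prior odds × LR₁ × LR₂ = 2.0238.
Posterior probability = odds/(1+odds) = 2.0238/3.0238 = 0.669.

Posterior probability ≈ 0.669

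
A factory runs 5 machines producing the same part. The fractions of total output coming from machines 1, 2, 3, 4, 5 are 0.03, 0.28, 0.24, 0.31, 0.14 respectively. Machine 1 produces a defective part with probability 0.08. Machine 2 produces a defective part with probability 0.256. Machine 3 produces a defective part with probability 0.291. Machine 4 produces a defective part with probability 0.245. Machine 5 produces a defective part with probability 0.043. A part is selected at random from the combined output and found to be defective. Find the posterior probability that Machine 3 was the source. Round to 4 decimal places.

Posterior probability ≈ 0.3092

P(defective|M1) = 0.08; P(defective|M2) = 0.256; P(defective|M3) = 0.291; P(defective|M4) = 0.245; P(defective|M5) = 0.043.
Prior × likelihood for each source: 0.03·0.08=0.002400, 0.28·0.256=0.07168, 0.24·0.291=0.06984, 0.31·0.245=0.07595, 0.14·0.043=0.006020. Summing gives P(defective) = 0.22589.
P(Machine 3 | defective) = 0.06984 / 0.22589 = 0.3092.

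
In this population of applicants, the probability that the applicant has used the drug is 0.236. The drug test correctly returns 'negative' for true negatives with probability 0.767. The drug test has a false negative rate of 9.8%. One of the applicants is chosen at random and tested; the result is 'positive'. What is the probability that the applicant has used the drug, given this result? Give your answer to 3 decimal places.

Write H for 'the applicant has used the drug'. Prior odds H:¬H = 0.236/0.764 = 0.30890. For the 'positive' outcome, the likelihood ratio is 0.902/0.233 = 3.8712.
Posterior odds = 0.30890 × 3.8712 = 1.1958, so P(H|E) = 1.1958/(1+1.1958) = 0.545.

P(H | E) ≈ 0.545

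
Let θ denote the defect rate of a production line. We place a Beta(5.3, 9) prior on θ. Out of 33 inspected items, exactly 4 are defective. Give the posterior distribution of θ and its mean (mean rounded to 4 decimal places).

Observing 4 successes and 29 failures updates Beta(5.3, 9) by adding the success and failure counts to the two shape parameters: α = 5.3+4 = 9.3, β = 9+29 = 38.
E[θ | data] = 9.3/(9.3+38) = 0.1966.

Posterior: Beta(9.3, 38); mean ≈ 0.1966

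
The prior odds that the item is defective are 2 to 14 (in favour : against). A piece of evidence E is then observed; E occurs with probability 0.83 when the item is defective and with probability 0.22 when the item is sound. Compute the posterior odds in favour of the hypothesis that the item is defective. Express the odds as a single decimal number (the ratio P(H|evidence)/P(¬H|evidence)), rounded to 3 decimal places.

Posterior odds ≈ 0.539

Prior odds = 2/14 = 0.14286. In log-odds, ln(0.14286) = -1.9459.
Add log likelihood ratio: ln(3.7727) = 1.3278.
Posterior log-odds = -0.61811, so posterior odds = exp(-0.61811) = 0.53896.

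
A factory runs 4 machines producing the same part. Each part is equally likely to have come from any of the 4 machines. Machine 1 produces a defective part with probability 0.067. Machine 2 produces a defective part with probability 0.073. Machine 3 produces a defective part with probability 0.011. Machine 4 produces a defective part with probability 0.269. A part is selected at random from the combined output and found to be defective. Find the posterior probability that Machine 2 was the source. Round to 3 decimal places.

Posterior probability ≈ 0.174

Tabulate prior·likelihood by source: [1] prior 0.25, lik 0.067, product 0.01675; [2] prior 0.25, lik 0.073, product 0.01825; [3] prior 0.25, lik 0.011, product 0.002750; [4] prior 0.25, lik 0.269, product 0.06725.
Normalizing constant = 0.10500; the posterior for Machine 2 is its product over the sum, 0.01825/0.10500 = 0.174.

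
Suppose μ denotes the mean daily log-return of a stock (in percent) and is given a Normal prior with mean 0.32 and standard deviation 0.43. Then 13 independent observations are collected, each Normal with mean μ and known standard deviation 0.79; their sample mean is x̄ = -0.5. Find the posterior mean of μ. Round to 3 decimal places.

With known σ, the Normal prior is conjugate. Weight on the data is w = (n/σ²)/(n/σ² + 1/τ₀²) = 20.8300/(20.8300+5.40833) = 0.79388.
Posterior mean = w·x̄ + (1−w)·μ₀ = 0.79388·-0.5 + 0.20612·0.32 = -0.331.

Posterior mean ≈ -0.331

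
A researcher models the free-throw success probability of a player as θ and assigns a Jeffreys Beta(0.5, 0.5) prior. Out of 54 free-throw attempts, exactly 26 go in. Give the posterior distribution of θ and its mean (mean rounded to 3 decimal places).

The binomial likelihood is conjugate to the Beta prior: with 26 successes and 28 failures, the posterior is Beta(0.5+26, 0.5+28) = Beta(26.5, 28.5).
Posterior mean = α/(α+β) = 26.5/55 = 0.482.

Posterior: Beta(26.5, 28.5); mean ≈ 0.482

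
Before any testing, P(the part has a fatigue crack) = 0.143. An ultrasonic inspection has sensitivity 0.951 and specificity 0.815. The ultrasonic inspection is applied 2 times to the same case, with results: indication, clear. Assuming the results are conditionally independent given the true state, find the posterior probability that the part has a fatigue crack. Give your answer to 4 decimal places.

With H the event that the part has a fatigue crack, the joint likelihood of the observed sequence is P(data|H) = 0.951·0.049 = 0.046599 and P(data|¬H) = 0.185·0.815 = 0.15077.
Bayes: P(H|data) = 0.143·0.046599 / (0.143·0.046599 + 0.857·0.15077) = 0.0066637/0.13588 = 0.0490.

Posterior P(H) ≈ 0.0490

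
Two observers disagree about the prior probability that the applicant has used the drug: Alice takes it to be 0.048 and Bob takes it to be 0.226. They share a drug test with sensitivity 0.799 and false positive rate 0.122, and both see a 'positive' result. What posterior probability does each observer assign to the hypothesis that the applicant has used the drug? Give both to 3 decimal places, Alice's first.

Alice: 0.248; Bob: 0.657

P('+'|H) = 0.799, P('+'|¬H) = 0.122.
Alice: numerator 0.799·0.048 = 0.038352; evidence = 0.038352+0.122·0.952 = 0.15450; posterior = 0.248.
Bob: numerator 0.799·0.226 = 0.18057; evidence = 0.18057+0.122·0.774 = 0.27500; posterior = 0.657.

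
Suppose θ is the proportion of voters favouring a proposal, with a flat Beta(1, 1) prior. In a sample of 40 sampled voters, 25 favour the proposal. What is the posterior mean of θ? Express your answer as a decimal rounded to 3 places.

Posterior mean ≈ 0.619

Observing 25 successes and 15 failures updates Beta(1, 1) by adding the success and failure counts to the two shape parameters: α = 1+25 = 26, β = 1+15 = 16.
Posterior mean = α/(α+β) = 26/42 = 0.619.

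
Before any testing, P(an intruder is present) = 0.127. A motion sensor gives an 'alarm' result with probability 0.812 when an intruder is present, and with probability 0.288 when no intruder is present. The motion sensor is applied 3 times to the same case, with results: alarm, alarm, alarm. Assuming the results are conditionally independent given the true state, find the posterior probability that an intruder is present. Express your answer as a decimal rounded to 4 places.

Posterior P(H) ≈ 0.7653

Let H be the event that an intruder is present; start with P(H) = 0.127. P('alarm'|H) = 0.812, P('alarm'|¬H) = 0.288.
Update on result 1 ('alarm'): P(H) ← 0.812·0.1270 / (0.812·0.1270 + 0.288·0.8730) = 0.10312/0.35455 = 0.2909.
Update on result 2 ('alarm'): P(H) ← 0.812·0.2909 / (0.812·0.2909 + 0.288·0.7091) = 0.23618/0.44041 = 0.5363.
Update on result 3 ('alarm'): P(H) ← 0.812·0.5363 / (0.812·0.5363 + 0.288·0.4637) = 0.43545/0.56900 = 0.7653.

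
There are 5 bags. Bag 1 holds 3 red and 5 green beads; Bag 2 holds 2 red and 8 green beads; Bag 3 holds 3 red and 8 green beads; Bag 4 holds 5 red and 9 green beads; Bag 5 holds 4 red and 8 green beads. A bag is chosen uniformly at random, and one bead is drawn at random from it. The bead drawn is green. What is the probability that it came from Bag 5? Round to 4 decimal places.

Tabulate prior·likelihood by source: [1] prior 0.2, lik 0.625, product 0.1250; [2] prior 0.2, lik 0.8, product 0.1600; [3] prior 0.2, lik 0.7273, product 0.1455; [4] prior 0.2, lik 0.6429, product 0.1286; [5] prior 0.2, lik 0.6667, product 0.1333.
Normalizing constant = 0.69236; the posterior for Bag 5 is its product over the sum, 0.1333/0.69236 = 0.1926.

Posterior probability ≈ 0.1926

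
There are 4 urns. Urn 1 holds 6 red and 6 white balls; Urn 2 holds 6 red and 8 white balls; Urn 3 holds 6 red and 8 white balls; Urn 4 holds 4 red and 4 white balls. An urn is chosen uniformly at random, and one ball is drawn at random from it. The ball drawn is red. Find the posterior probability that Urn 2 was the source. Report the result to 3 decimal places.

Posterior probability ≈ 0.231

Tabulate prior·likelihood by source: [1] prior 0.25, lik 0.5, product 0.1250; [2] prior 0.25, lik 0.4286, product 0.1071; [3] prior 0.25, lik 0.4286, product 0.1071; [4] prior 0.25, lik 0.5, product 0.1250.
Normalizing constant = 0.46429; the posterior for Urn 2 is its product over the sum, 0.1071/0.46429 = 0.231.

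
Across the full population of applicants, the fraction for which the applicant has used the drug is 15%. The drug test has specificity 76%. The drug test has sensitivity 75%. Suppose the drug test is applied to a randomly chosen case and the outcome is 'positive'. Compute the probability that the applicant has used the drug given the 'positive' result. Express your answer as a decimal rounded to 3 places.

P(H | E) ≈ 0.355

Write H for 'the applicant has used the drug'. Prior odds H:¬H = 0.15/0.85 = 0.17647. For the 'positive' outcome, the likelihood ratio is 0.75/0.24 = 3.1250.
Posterior odds = 0.17647 × 3.1250 = 0.55147, so P(H|E) = 0.55147/(1+0.55147) = 0.355.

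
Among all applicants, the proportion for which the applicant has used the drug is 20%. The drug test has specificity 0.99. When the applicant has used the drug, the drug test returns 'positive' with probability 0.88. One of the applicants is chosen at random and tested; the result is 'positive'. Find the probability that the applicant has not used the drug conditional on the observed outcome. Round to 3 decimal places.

P(¬H | E) ≈ 0.043

Let H be the event that the applicant has used the drug. P(H) = 0.2, so P(¬H) = 0.8. With E the 'positive' result, P(E|H) = 0.88 and P(E|¬H) = 0.01.
P(E) = 0.88·0.2 + 0.01·0.8 = 0.17600 + 0.0080000 = 0.18400.
By Bayes' theorem, P(H|E) = 0.17600 / 0.18400 = 0.957. Hence P(¬H|E) = 1 − 0.957 = 0.043.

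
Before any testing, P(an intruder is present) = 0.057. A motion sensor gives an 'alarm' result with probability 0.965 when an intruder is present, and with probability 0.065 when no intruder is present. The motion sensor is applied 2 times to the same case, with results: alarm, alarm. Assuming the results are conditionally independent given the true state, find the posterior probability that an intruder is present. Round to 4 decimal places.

Posterior P(H) ≈ 0.9302

With H the event that an intruder is present, the joint likelihood of the observed sequence is P(data|H) = 0.965·0.965 = 0.93122 and P(data|¬H) = 0.065·0.065 = 0.0042250.
Bayes: P(H|data) = 0.057·0.93122 / (0.057·0.93122 + 0.943·0.0042250) = 0.053080/0.057064 = 0.9302.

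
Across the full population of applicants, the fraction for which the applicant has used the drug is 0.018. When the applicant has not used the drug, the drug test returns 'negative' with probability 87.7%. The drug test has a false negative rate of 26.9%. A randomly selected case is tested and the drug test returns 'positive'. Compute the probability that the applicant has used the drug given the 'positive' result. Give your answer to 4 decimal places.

P(H | E) ≈ 0.0982

Write H for 'the applicant has used the drug'. Prior odds H:¬H = 0.018/0.982 = 0.018330. For the 'positive' outcome, the likelihood ratio is 0.731/0.123 = 5.9431.
Posterior odds = 0.018330 × 5.9431 = 0.10894, so P(H|E) = 0.10894/(1+0.10894) = 0.0982.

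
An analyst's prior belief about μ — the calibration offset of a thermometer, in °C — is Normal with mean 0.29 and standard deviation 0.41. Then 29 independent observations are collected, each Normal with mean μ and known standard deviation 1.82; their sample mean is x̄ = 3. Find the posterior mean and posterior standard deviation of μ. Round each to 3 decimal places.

Posterior mean ≈ 1.904; posterior SD ≈ 0.261

With known σ, the Normal prior is conjugate. Weight on the data is w = (n/σ²)/(n/σ² + 1/τ₀²) = 8.75498/(8.75498+5.94884) = 0.59542.
Posterior mean = w·x̄ + (1−w)·μ₀ = 0.59542·3 + 0.40458·0.29 = 1.904. Posterior variance = 1/(8.75498+5.94884) = 0.0680095, so SD = 0.261.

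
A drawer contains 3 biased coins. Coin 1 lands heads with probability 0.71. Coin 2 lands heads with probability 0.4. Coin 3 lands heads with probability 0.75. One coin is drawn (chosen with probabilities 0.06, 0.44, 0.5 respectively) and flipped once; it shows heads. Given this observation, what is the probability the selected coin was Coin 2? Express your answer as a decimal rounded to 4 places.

P(heads|C1) = 0.71; P(heads|C2) = 0.4; P(heads|C3) = 0.75.
Prior × likelihood for each source: 0.06·0.71=0.04260, 0.44·0.4=0.1760, 0.5·0.75=0.3750. Summing gives P(heads) = 0.59360.
P(Coin 2 | heads) = 0.1760 / 0.59360 = 0.2965.

Posterior probability ≈ 0.2965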